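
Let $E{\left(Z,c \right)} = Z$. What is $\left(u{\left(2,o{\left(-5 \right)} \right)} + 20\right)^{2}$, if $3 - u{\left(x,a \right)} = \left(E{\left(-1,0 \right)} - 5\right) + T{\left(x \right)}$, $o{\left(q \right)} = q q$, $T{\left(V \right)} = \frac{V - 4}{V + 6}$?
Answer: $\frac{13689}{16} \approx 855.56$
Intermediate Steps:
$T{\left(V \right)} = \frac{-4 + V}{6 + V}$
$o{\left(q \right)} = q^{2}$
$u{\left(x,a \right)} = 9 - \frac{-4 + x}{6 + x}$ ($u{\left(x,a \right)} = 3 - \left(\left(-1 - 5\right) + \frac{-4 + x}{6 + x}\right) = 3 - \left(-6 + \frac{-4 + x}{6 + x}\right) = 9 - \frac{-4 + x}{6 + x}$)
$\left(u{\left(2,o{\left(-5 \right)} \right)} + 20\right)^{2} = \left(\frac{2 \left(29 + 4 \cdot 2\right)}{6 + 2} + 20\right)^{2} = \left(\frac{2 \left(29 + 8\right)}{8} + 20\right)^{2} = \left(2 \cdot \frac{1}{8} \cdot 37 + 20\right)^{2} = \left(\frac{37}{4} + 20\right)^{2} = \left(\frac{117}{4}\right)^{2} = \frac{13689}{16}$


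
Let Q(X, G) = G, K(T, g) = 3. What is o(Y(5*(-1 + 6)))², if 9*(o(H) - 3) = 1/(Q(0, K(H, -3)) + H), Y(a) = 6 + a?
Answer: 844561/93636 ≈ 9.0196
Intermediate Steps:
o(H) = 3 + 1/(9*(3 + H))
o(Y(5*(-1 + 6)))² = ((82 + 27*(6 + 5*(-1 + 6)))/(9*(3 + (6 + 5*(-1 + 6)))))² = ((82 + 27*(6 + 5*5))/(9*(3 + (6 + 5*5))))² = ((82 + 27*(6 + 25))/(9*(3 + (6 + 25))))² = ((82 + 27*31)/(9*(3 + 31)))² = ((⅑)*(82 + 837)/34)² = ((⅑)*(1/34)*919)² = (919/306)² = 844561/93636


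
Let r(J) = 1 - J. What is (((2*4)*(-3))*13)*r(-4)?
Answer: -1560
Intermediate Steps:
(((2*4)*(-3))*13)*r(-4) = (((2*4)*(-3))*13)*(1 - 1*(-4)) = ((8*(-3))*13)*(1 + 4) = -24*13*5 = -312*5 = -1560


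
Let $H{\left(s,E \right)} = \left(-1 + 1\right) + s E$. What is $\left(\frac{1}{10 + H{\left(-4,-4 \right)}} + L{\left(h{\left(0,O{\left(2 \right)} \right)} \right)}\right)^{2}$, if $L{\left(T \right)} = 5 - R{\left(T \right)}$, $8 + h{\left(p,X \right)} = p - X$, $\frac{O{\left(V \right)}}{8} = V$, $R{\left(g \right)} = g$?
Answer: $\frac{570025}{676} \approx 843.23$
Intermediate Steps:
$O{\left(V \right)} = 8 V$
$h{\left(p,X \right)} = -8 + p - X$ ($h{\left(p,X \right)} = -8 - \left(X - p\right) = -8 + p - X$)
$L{\left(T \right)} = 5 - T$
$H{\left(s,E \right)} = E s$ ($H{\left(s,E \right)} = 0 + E s = E s$)
$\left(\frac{1}{10 + H{\left(-4,-4 \right)}} + L{\left(h{\left(0,O{\left(2 \right)} \right)} \right)}\right)^{2} = \left(\frac{1}{10 - -16} - \left(-13 - 8 \cdot 2\right)\right)^{2} = \left(\frac{1}{10 + 16} + \left(5 - \left(-8 + 0 - 16\right)\right)\right)^{2} = \left(\frac{1}{26} + \left(5 - \left(-8 + 0 - 16\right)\right)\right)^{2} = \left(\frac{1}{26} + \left(5 - -24\right)\right)^{2} = \left(\frac{1}{26} + \left(5 + 24\right)\right)^{2} = \left(\frac{1}{26} + 29\right)^{2} = \left(\frac{755}{26}\right)^{2} = \frac{570025}{676}$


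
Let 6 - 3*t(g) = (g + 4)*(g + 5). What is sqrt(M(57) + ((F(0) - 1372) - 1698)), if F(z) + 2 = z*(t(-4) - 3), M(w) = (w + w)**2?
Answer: 2*sqrt(2481) ≈ 99.619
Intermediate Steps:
M(w) = 4*w**2 (M(w) = (2*w)**2 = 4*w**2)
t(g) = 2 - (4 + g)*(5 + g)/3 (t(g) = 2 - (g + 4)*(g + 5)/3 = 2 - (4 + g)*(5 + g)/3)
F(z) = -2 - z (F(z) = -2 + z*((-14/3 - 3*(-4) - 1/3*(-4)**2) - 3) = -2 + z*((-14/3 + 12 - 1/3*16) - 3) = -2 + z*((-14/3 + 12 - 16/3) - 3) = -2 + z*(2 - 3) = -2 + z*(-1) = -2 - z)
sqrt(M(57) + ((F(0) - 1372) - 1698)) = sqrt(4*57**2 + (((-2 - 1*0) - 1372) - 1698)) = sqrt(4*3249 + (((-2 + 0) - 1372) - 1698)) = sqrt(12996 + ((-2 - 1372) - 1698)) = sqrt(12996 + (-1374 - 1698)) = sqrt(12996 - 3072) = sqrt(9924) = 2*sqrt(2481)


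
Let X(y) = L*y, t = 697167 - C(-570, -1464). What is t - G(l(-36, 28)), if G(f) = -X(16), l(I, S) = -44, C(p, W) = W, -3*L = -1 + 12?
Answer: 2095717/3 ≈ 6.9857e+5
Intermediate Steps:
L = -11/3 (L = -(-1 + 12)/3 = -⅓*11 = -11/3 ≈ -3.6667)
t = 698631 (t = 697167 - 1*(-1464) = 697167 + 1464 = 698631)
X(y) = -11*y/3
G(f) = 176/3 (G(f) = -(-11)*16/3 = -1*(-176/3) = 176/3)
t - G(l(-36, 28)) = 698631 - 1*176/3 = 698631 - 176/3 = 2095717/3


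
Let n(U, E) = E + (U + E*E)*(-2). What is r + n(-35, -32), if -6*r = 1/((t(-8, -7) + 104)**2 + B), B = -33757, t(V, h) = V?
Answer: -295964459/147246 ≈ -2010.0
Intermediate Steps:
n(U, E) = E - 2*U - 2*E**2 (n(U, E) = E + (U + E**2)*(-2) = E + (-2*U - 2*E**2) = E - 2*U - 2*E**2)
r = 1/147246 (r = -1/(6*((-8 + 104)**2 - 33757)) = -1/(6*(96**2 - 33757)) = -1/(6*(9216 - 33757)) = -1/6/(-24541) = -1/6*(-1/24541) = 1/147246 ≈ 6.7914e-6)
r + n(-35, -32) = 1/147246 + (-32 - 2*(-35) - 2*(-32)**2) = 1/147246 + (-32 + 70 - 2*1024) = 1/147246 + (-32 + 70 - 2048) = 1/147246 - 2010 = -295964459/147246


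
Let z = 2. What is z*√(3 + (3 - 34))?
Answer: 4*I*√7 ≈ 10.583*I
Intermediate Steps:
z*√(3 + (3 - 34)) = 2*√(3 + (3 - 34)) = 2*√(3 - 31) = 2*√(-28) = 2*(2*I*√7) = 4*I*√7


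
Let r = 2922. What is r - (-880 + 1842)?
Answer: 1960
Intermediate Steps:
r - (-880 + 1842) = 2922 - (-880 + 1842) = 2922 - 1*962 = 2922 - 962 = 1960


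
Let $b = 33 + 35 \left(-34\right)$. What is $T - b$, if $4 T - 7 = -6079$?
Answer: $-361$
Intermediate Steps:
$T = -1518$ ($T = \frac{7}{4} + \frac{1}{4} \left(-6079\right) = \frac{7}{4} - \frac{6079}{4} = -1518$)
$b = -1157$ ($b = 33 - 1190 = -1157$)
$T - b = -1518 - -1157 = -1518 + 1157 = -361$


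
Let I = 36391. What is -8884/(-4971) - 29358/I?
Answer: 177359026/180899661 ≈ 0.98043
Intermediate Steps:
-8884/(-4971) - 29358/I = -8884/(-4971) - 29358/36391 = -8884*(-1/4971) - 29358*1/36391 = 8884/4971 - 29358/36391 = 177359026/180899661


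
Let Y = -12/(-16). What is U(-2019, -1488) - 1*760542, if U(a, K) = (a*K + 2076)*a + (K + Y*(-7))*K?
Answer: -6068355198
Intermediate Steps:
Y = ¾ (Y = -12*(-1/16) = ¾ ≈ 0.75000)
U(a, K) = K*(-21/4 + K) + a*(2076 + K*a) (U(a, K) = (a*K + 2076)*a + (K + (¾)*(-7))*K = (K*a + 2076)*a + (K - 21/4)*K = (2076 + K*a)*a + (-21/4 + K)*K = a*(2076 + K*a) + K*(-21/4 + K) = K*(-21/4 + K) + a*(2076 + K*a))
U(-2019, -1488) - 1*760542 = ((-1488)² + 2076*(-2019) - 21/4*(-1488) - 1488*(-2019)²) - 1*760542 = (2214144 - 4191444 + 7812 - 1488*4076361) - 760542 = (2214144 - 4191444 + 7812 - 6065625168) - 760542 = -6067594656 - 760542 = -6068355198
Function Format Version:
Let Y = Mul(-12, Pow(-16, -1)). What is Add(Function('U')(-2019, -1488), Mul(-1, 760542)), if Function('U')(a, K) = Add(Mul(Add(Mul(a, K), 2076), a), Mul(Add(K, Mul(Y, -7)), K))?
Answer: -6068355198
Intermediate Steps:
Y = Rational(3, 4) (Y = Mul(-12, Rational(-1, 16)) = Rational(3, 4) ≈ 0.75000)
Function('U')(a, K) = Add(Mul(K, Add(Rational(-21, 4), K)), Mul(a, Add(2076, Mul(K, a)))) (Function('U')(a, K) = Add(Mul(Add(Mul(a, K), 2076), a), Mul(Add(K, Mul(Rational(3, 4), -7)), K)) = Add(Mul(Add(Mul(K, a), 2076), a), Mul(Add(K, Rational(-21, 4)), K)) = Add(Mul(Add(2076, Mul(K, a)), a), Mul(Add(Rational(-21, 4), K), K)) = Add(Mul(a, Add(2076, Mul(K, a))), Mul(K, Add(Rational(-21, 4), K))) = Add(Mul(K, Add(Rational(-21, 4), K)), Mul(a, Add(2076, Mul(K, a)))))
Add(Function('U')(-2019, -1488), Mul(-1, 760542)) = Add(Add(Pow(-1488, 2), Mul(2076, -2019), Mul(Rational(-21, 4), -1488), Mul(-1488, Pow(-2019, 2))), Mul(-1, 760542)) = Add(Add(2214144, -4191444, 7812, Mul(-1488, 4076361)), -760542) = Add(Add(2214144, -4191444, 7812, -6065625168), -760542) = Add(-6067594656, -760542) = -6068355198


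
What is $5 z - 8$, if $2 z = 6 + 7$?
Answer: $\frac{49}{2} \approx 24.5$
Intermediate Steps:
$z = \frac{13}{2}$ ($z = \frac{6 + 7}{2} = \frac{1}{2} \cdot 13 = \frac{13}{2} \approx 6.5$)
$5 z - 8 = 5 \cdot \frac{13}{2} - 8 = \frac{65}{2} - 8 = \frac{49}{2}$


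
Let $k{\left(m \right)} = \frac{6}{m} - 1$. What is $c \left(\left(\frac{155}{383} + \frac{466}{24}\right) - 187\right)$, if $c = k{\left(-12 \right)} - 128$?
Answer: $\frac{199003427}{9192} \approx 21650.0$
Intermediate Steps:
$k{\left(m \right)} = -1 + \frac{6}{m}$ ($k{\left(m \right)} = \frac{6}{m} - 1 = -1 + \frac{6}{m}$)
$c = - \frac{259}{2}$ ($c = \frac{6 - -12}{-12} - 128 = - \frac{6 + 12}{12} - 128 = \left(- \frac{1}{12}\right) 18 - 128 = - \frac{3}{2} - 128 = - \frac{259}{2} \approx -129.5$)
$c \left(\left(\frac{155}{383} + \frac{466}{24}\right) - 187\right) = - \frac{259 \left(\left(\frac{155}{383} + \frac{466}{24}\right) - 187\right)}{2} = - \frac{259 \left(\left(155 \cdot \frac{1}{383} + 466 \cdot \frac{1}{24}\right) - 187\right)}{2} = - \frac{259 \left(\left(\frac{155}{383} + \frac{233}{12}\right) - 187\right)}{2} = - \frac{259 \left(\frac{91099}{4596} - 187\right)}{2} = \left(- \frac{259}{2}\right) \left(- \frac{768353}{4596}\right) = \frac{199003427}{9192}$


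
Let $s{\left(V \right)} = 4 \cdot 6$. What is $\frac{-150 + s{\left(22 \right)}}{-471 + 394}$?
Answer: $\frac{18}{11} \approx 1.6364$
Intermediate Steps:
$s{\left(V \right)} = 24$
$\frac{-150 + s{\left(22 \right)}}{-471 + 394} = \frac{-150 + 24}{-471 + 394} = - \frac{126}{-77} = \left(-126\right) \left(- \frac{1}{77}\right) = \frac{18}{11}$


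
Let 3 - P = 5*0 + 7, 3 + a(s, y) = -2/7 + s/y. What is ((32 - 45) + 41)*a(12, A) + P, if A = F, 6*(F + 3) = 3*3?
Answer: -320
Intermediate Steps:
F = -3/2 (F = -3 + (3*3)/6 = -3 + (⅙)*9 = -3 + 3/2 = -3/2 ≈ -1.5000)
A = -3/2 ≈ -1.5000
a(s, y) = -23/7 + s/y (a(s, y) = -3 + (-2/7 + s/y) = -23/7 + s/y)
P = -4 (P = 3 - (5*0 + 7) = 3 - (0 + 7) = 3 - 1*7 = 3 - 7 = -4)
((32 - 45) + 41)*a(12, A) + P = ((32 - 45) + 41)*(-23/7 + 12/(-3/2)) - 4 = (-13 + 41)*(-23/7 + 12*(-⅔)) - 4 = 28*(-23/7 - 8) - 4 = 28*(-79/7) - 4 = -316 - 4 = -320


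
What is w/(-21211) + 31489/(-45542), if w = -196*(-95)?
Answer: -1515905219/965991362 ≈ -1.5693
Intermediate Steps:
w = 18620
w/(-21211) + 31489/(-45542) = 18620/(-21211) + 31489/(-45542) = 18620*(-1/21211) + 31489*(-1/45542) = -18620/21211 - 31489/45542 = -1515905219/965991362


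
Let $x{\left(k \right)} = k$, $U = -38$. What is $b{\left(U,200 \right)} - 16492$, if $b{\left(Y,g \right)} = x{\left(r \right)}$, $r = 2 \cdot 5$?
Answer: $-16482$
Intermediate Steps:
$r = 10$
$b{\left(Y,g \right)} = 10$
$b{\left(U,200 \right)} - 16492 = 10 - 16492 = -16482$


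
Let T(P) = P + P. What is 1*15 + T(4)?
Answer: 23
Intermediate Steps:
T(P) = 2*P
1*15 + T(4) = 1*15 + 2*4 = 15 + 8 = 23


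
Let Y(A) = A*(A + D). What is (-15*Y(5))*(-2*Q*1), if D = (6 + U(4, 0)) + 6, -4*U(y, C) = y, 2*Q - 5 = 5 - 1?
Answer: 10800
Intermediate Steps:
Q = 9/2 (Q = 5/2 + (5 - 1)/2 = 5/2 + (1/2)*4 = 5/2 + 2 = 9/2 ≈ 4.5000)
U(y, C) = -y/4
D = 11 (D = (6 - 1/4*4) + 6 = (6 - 1) + 6 = 5 + 6 = 11)
Y(A) = A*(11 + A) (Y(A) = A*(A + 11) = A*(11 + A))
(-15*Y(5))*(-2*Q*1) = (-75*(11 + 5))*(-2*9/2*1) = (-75*16)*(-9*1) = -15*80*(-9) = -1200*(-9) = 10800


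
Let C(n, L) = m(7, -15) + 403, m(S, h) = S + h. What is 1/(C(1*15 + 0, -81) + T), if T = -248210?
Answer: -1/247815 ≈ -4.0353e-6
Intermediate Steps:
C(n, L) = 395 (C(n, L) = (7 - 15) + 403 = -8 + 403 = 395)
1/(C(1*15 + 0, -81) + T) = 1/(395 - 248210) = 1/(-247815) = -1/247815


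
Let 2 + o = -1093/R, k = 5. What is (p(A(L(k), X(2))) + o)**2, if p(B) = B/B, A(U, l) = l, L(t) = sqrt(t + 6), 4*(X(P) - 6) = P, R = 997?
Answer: 4368100/994009 ≈ 4.3944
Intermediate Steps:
X(P) = 6 + P/4
L(t) = sqrt(6 + t)
p(B) = 1
o = -3087/997 (o = -2 - 1093/997 = -3087/997 ≈ -3.0963)
(p(A(L(k), X(2))) + o)**2 = (1 - 3087/997)**2 = (-2090/997)**2 = 4368100/994009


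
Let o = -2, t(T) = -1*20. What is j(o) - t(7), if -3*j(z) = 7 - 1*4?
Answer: 19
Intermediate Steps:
t(T) = -20
j(z) = -1 (j(z) = -(7 - 1*4)/3 = -(7 - 4)/3 = -⅓*3 = -1)
j(o) - t(7) = -1 - 1*(-20) = -1 + 20 = 19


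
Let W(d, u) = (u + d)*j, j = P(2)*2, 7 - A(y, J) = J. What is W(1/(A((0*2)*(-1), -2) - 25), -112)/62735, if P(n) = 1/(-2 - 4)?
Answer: 1793/3011280 ≈ 0.00059543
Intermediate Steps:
P(n) = -⅙ (P(n) = 1/(-6) = -⅙)
A(y, J) = 7 - J
j = -⅓ (j = -⅙*2 = -⅓ ≈ -0.33333)
W(d, u) = -d/3 - u/3 (W(d, u) = (u + d)*(-⅓) = (d + u)*(-⅓) = -d/3 - u/3)
W(1/(A((0*2)*(-1), -2) - 25), -112)/62735 = (-1/(3*((7 - 1*(-2)) - 25)) - ⅓*(-112))/62735 = (-1/(3*((7 + 2) - 25)) + 112/3)*(1/62735) = (-1/(3*(9 - 25)) + 112/3)*(1/62735) = (-⅓/(-16) + 112/3)*(1/62735) = (-⅓*(-1/16) + 112/3)*(1/62735) = (1/48 + 112/3)*(1/62735) = (1793/48)*(1/62735) = 1793/3011280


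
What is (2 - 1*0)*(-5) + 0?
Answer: -10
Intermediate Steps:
(2 - 1*0)*(-5) + 0 = (2 + 0)*(-5) + 0 = 2*(-5) + 0 = -10 + 0 = -10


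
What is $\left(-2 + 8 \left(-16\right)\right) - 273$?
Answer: $-403$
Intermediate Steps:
$\left(-2 + 8 \left(-16\right)\right) - 273 = \left(-2 - 128\right) - 273 = -130 - 273 = -403$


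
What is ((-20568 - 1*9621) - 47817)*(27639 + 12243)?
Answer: -3111035292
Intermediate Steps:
((-20568 - 1*9621) - 47817)*(27639 + 12243) = ((-20568 - 9621) - 47817)*39882 = (-30189 - 47817)*39882 = -78006*39882 = -3111035292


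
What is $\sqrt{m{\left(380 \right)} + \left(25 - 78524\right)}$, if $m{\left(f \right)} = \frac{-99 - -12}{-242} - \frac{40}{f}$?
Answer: $\frac{3 i \sqrt{1523957206}}{418} \approx 280.18 i$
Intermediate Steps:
$m{\left(f \right)} = \frac{87}{242} - \frac{40}{f}$ ($m{\left(f \right)} = \left(-99 + 12\right) \left(- \frac{1}{242}\right) - \frac{40}{f} = \left(-87\right) \left(- \frac{1}{242}\right) - \frac{40}{f} = \frac{87}{242} - \frac{40}{f}$)
$\sqrt{m{\left(380 \right)} + \left(25 - 78524\right)} = \sqrt{\left(\frac{87}{242} - \frac{40}{380}\right) + \left(25 - 78524\right)} = \sqrt{\left(\frac{87}{242} - \frac{2}{19}\right) + \left(25 - 78524\right)} = \sqrt{\left(\frac{87}{242} - \frac{2}{19}\right) - 78499} = \sqrt{\frac{1169}{4598} - 78499} = \sqrt{- \frac{360937233}{4598}} = \frac{3 i \sqrt{1523957206}}{418}$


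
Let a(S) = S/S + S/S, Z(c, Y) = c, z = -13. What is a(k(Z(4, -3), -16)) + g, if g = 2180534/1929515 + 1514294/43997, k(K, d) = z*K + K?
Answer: 3187575684718/84892871455 ≈ 37.548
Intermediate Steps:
k(K, d) = -12*K (k(K, d) = -13*K + K = -12*K)
a(S) = 2 (a(S) = 1 + 1 = 2)
g = 3017789941808/84892871455 (g = 2180534*(1/1929515) + 1514294*(1/43997) = 2180534/1929515 + 1514294/43997 = 3017789941808/84892871455 ≈ 35.548)
a(k(Z(4, -3), -16)) + g = 2 + 3017789941808/84892871455 = 3187575684718/84892871455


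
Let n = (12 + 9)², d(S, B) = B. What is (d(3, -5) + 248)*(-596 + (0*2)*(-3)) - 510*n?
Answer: -369738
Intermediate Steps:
n = 441 (n = 21² = 441)
(d(3, -5) + 248)*(-596 + (0*2)*(-3)) - 510*n = (-5 + 248)*(-596 + (0*2)*(-3)) - 510*441 = 243*(-596 + 0*(-3)) - 224910 = 243*(-596 + 0) - 224910 = 243*(-596) - 224910 = -144828 - 224910 = -369738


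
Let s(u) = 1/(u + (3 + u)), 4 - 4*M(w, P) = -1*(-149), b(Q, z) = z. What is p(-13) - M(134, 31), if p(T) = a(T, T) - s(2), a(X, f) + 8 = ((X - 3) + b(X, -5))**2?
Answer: 13135/28 ≈ 469.11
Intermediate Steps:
M(w, P) = -145/4 (M(w, P) = 1 - (-1)*(-149)/4 = 1 - 1/4*149 = 1 - 149/4 = -145/4)
a(X, f) = -8 + (-8 + X)**2 (a(X, f) = -8 + ((X - 3) - 5)**2 = -8 + ((-3 + X) - 5)**2 = -8 + (-8 + X)**2)
s(u) = 1/(3 + 2*u)
p(T) = -57/7 + (-8 + T)**2 (p(T) = (-8 + (-8 + T)**2) - 1/(3 + 2*2) = (-8 + (-8 + T)**2) - 1/(3 + 4) = (-8 + (-8 + T)**2) - 1/7 = -57/7 + (-8 + T)**2)
p(-13) - M(134, 31) = (-57/7 + (-8 - 13)**2) - 1*(-145/4) = (-57/7 + (-21)**2) + 145/4 = (-57/7 + 441) + 145/4 = 3030/7 + 145/4 = 13135/28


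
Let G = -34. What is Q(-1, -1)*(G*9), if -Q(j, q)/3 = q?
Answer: -918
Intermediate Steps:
Q(j, q) = -3*q
Q(-1, -1)*(G*9) = (-3*(-1))*(-34*9) = 3*(-306) = -918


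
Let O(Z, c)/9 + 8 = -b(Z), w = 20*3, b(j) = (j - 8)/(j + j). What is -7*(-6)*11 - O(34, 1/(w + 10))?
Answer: 18273/34 ≈ 537.44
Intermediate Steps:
b(j) = (-8 + j)/(2*j) (b(j) = (-8 + j)/((2*j)) = (-8 + j)*(1/(2*j)) = (-8 + j)/(2*j))
w = 60
O(Z, c) = -72 - 9*(-8 + Z)/(2*Z) (O(Z, c) = -72 + 9*(-(-8 + Z)/(2*Z)) = -72 - 9*(-8 + Z)/(2*Z))
-7*(-6)*11 - O(34, 1/(w + 10)) = -7*(-6)*11 - (-153/2 + 36/34) = 42*11 - (-153/2 + 36*(1/34)) = 462 - (-153/2 + 18/17) = 462 - 1*(-2565/34) = 462 + 2565/34 = 18273/34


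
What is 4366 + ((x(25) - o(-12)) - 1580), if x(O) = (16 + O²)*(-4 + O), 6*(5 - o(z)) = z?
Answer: 16240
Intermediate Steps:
o(z) = 5 - z/6
x(O) = (-4 + O)*(16 + O²)
4366 + ((x(25) - o(-12)) - 1580) = 4366 + (((-64 + 25³ - 4*25² + 16*25) - (5 - ⅙*(-12))) - 1580) = 4366 + (((-64 + 15625 - 4*625 + 400) - (5 + 2)) - 1580) = 4366 + (((-64 + 15625 - 2500 + 400) - 1*7) - 1580) = 4366 + ((13461 - 7) - 1580) = 4366 + (13454 - 1580) = 4366 + 11874 = 16240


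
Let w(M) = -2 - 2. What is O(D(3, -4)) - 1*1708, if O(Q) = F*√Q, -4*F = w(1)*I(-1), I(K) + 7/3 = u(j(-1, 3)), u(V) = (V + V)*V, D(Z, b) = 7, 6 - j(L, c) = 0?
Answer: -1708 + 209*√7/3 ≈ -1523.7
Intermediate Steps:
j(L, c) = 6 (j(L, c) = 6 - 1*0 = 6 + 0 = 6)
w(M) = -4
u(V) = 2*V² (u(V) = (2*V)*V = 2*V²)
I(K) = 209/3 (I(K) = -7/3 + 2*6² = -7/3 + 2*36 = -7/3 + 72 = 209/3)
F = 209/3 (F = -(-1)*209/3 = -¼*(-836/3) = 209/3 ≈ 69.667)
O(Q) = 209*√Q/3
O(D(3, -4)) - 1*1708 = 209*√7/3 - 1*1708 = 209*√7/3 - 1708 = -1708 + 209*√7/3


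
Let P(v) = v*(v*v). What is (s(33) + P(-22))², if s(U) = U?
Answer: 112678225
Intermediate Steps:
P(v) = v³ (P(v) = v*v² = v³)
(s(33) + P(-22))² = (33 + (-22)³)² = (33 - 10648)² = (-10615)² = 112678225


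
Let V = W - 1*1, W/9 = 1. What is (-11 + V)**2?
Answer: 9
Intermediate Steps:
W = 9 (W = 9*1 = 9)
V = 8 (V = 9 - 1*1 = 9 - 1 = 8)
(-11 + V)**2 = (-11 + 8)**2 = (-3)**2 = 9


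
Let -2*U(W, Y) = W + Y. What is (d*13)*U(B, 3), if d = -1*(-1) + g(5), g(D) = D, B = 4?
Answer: -273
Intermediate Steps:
U(W, Y) = -W/2 - Y/2 (U(W, Y) = -(W + Y)/2 = -W/2 - Y/2)
d = 6 (d = -1*(-1) + 5 = 1 + 5 = 6)
(d*13)*U(B, 3) = (6*13)*(-½*4 - ½*3) = 78*(-2 - 3/2) = 78*(-7/2) = -273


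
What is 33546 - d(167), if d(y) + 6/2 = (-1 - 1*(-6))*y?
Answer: 32714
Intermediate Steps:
d(y) = -3 + 5*y (d(y) = -3 + (-1 - 1*(-6))*y = -3 + (-1 + 6)*y = -3 + 5*y)
33546 - d(167) = 33546 - (-3 + 5*167) = 33546 - (-3 + 835) = 33546 - 1*832 = 33546 - 832 = 32714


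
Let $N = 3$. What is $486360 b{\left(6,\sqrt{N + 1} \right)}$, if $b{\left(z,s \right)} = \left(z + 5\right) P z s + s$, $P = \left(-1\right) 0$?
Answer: $972720$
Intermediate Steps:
$P = 0$
$b{\left(z,s \right)} = s$ ($b{\left(z,s \right)} = \left(z + 5\right) 0 z s + s = \left(5 + z\right) 0 z s + s = 0 z s + s = 0 s + s = 0 + s = s$)
$486360 b{\left(6,\sqrt{N + 1} \right)} = 486360 \sqrt{3 + 1} = 486360 \sqrt{4} = 486360 \cdot 2 = 972720$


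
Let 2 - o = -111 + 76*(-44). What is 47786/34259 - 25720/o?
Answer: -715945278/118433363 ≈ -6.0451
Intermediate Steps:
o = 3457 (o = 2 - (-111 + 76*(-44)) = 2 - (-111 - 3344) = 2 - 1*(-3455) = 2 + 3455 = 3457)
47786/34259 - 25720/o = 47786/34259 - 25720/3457 = -715945278/118433363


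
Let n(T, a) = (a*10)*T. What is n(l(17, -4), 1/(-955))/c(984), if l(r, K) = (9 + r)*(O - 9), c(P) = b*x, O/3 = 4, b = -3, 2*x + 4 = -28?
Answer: -13/764 ≈ -0.017016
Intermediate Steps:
x = -16 (x = -2 + (½)*(-28) = -2 - 14 = -16)
O = 12 (O = 3*4 = 12)
c(P) = 48 (c(P) = -3*(-16) = 48)
l(r, K) = 27 + 3*r (l(r, K) = (9 + r)*(12 - 9) = (9 + r)*3 = 27 + 3*r)
n(T, a) = 10*T*a (n(T, a) = (10*a)*T = 10*T*a)
n(l(17, -4), 1/(-955))/c(984) = (10*(27 + 3*17)/(-955))/48 = (10*(27 + 51)*(-1/955))*(1/48) = (10*78*(-1/955))*(1/48) = -156/191*1/48 = -13/764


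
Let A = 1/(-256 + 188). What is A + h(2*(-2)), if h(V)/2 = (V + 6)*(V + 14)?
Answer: 2719/68 ≈ 39.985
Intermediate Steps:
h(V) = 2*(6 + V)*(14 + V) (h(V) = 2*((V + 6)*(V + 14)) = 2*((6 + V)*(14 + V)) = 2*(6 + V)*(14 + V))
A = -1/68 (A = 1/(-68) = -1/68 ≈ -0.014706)
A + h(2*(-2)) = -1/68 + (168 + 2*(2*(-2))² + 40*(2*(-2))) = -1/68 + (168 + 2*(-4)² + 40*(-4)) = -1/68 + (168 + 2*16 - 160) = -1/68 + (168 + 32 - 160) = -1/68 + 40 = 2719/68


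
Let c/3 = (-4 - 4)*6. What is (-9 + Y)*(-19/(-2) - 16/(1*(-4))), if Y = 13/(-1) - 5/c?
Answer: -9489/32 ≈ -296.53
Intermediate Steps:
c = -144 (c = 3*((-4 - 4)*6) = 3*(-8*6) = 3*(-48) = -144)
Y = -1867/144 (Y = 13/(-1) - 5/(-144) = 13*(-1) - 5*(-1/144) = -13 + 5/144 = -1867/144 ≈ -12.965)
(-9 + Y)*(-19/(-2) - 16/(1*(-4))) = (-9 - 1867/144)*(-19/(-2) - 16/(1*(-4))) = -3163*(-19*(-1/2) - 16/(-4))/144 = -3163*(19/2 - 16*(-1/4))/144 = -3163*(19/2 + 4)/144 = -3163/144*27/2 = -9489/32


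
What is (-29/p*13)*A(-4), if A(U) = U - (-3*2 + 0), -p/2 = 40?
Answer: 377/40 ≈ 9.4250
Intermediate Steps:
p = -80 (p = -2*40 = -80)
A(U) = 6 + U (A(U) = U - (-6 + 0) = U - 1*(-6) = U + 6 = 6 + U)
(-29/p*13)*A(-4) = (-29/(-80)*13)*(6 - 4) = (-29*(-1/80)*13)*2 = ((29/80)*13)*2 = (377/80)*2 = 377/40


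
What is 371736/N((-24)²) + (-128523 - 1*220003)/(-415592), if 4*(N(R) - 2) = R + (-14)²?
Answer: 25759745047/13506740 ≈ 1907.2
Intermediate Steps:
N(R) = 51 + R/4 (N(R) = 2 + (R + (-14)²)/4 = 2 + (R + 196)/4 = 2 + (196 + R)/4 = 2 + (49 + R/4) = 51 + R/4)
371736/N((-24)²) + (-128523 - 1*220003)/(-415592) = 371736/(51 + (¼)*(-24)²) + (-128523 - 1*220003)/(-415592) = 371736/(51 + (¼)*576) + (-128523 - 220003)*(-1/415592) = 371736/(51 + 144) - 348526*(-1/415592) = 371736/195 + 174263/207796 = 371736*(1/195) + 174263/207796 = 123912/65 + 174263/207796 = 25759745047/13506740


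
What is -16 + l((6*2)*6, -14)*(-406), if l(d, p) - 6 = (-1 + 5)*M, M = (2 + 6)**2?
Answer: -106388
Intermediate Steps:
M = 64 (M = 8**2 = 64)
l(d, p) = 262 (l(d, p) = 6 + (-1 + 5)*64 = 6 + 4*64 = 6 + 256 = 262)
-16 + l((6*2)*6, -14)*(-406) = -16 + 262*(-406) = -16 - 106372 = -106388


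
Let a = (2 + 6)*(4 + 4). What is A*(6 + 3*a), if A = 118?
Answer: 23364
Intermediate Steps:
a = 64 (a = 8*8 = 64)
A*(6 + 3*a) = 118*(6 + 3*64) = 118*(6 + 192) = 118*198 = 23364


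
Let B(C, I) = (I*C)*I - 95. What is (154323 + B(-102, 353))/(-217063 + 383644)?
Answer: -12555890/166581 ≈ -75.374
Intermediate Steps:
B(C, I) = -95 + C*I² (B(C, I) = (C*I)*I - 95 = C*I² - 95 = -95 + C*I²)
(154323 + B(-102, 353))/(-217063 + 383644) = (154323 + (-95 - 102*353²))/(-217063 + 383644) = (154323 + (-95 - 102*124609))/166581 = (154323 + (-95 - 12710118))*(1/166581) = (154323 - 12710213)*(1/166581) = -12555890*1/166581 = -12555890/166581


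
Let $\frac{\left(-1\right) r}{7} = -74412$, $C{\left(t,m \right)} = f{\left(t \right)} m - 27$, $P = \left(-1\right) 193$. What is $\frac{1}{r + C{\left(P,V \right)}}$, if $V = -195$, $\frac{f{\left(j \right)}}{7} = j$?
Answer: $\frac{1}{784302} \approx 1.275 \cdot 10^{-6}$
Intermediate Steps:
$P = -193$
$f{\left(j \right)} = 7 j$
$C{\left(t,m \right)} = -27 + 7 m t$ ($C{\left(t,m \right)} = 7 t m - 27 = 7 m t - 27 = -27 + 7 m t$)
$r = 520884$ ($r = \left(-7\right) \left(-74412\right) = 520884$)
$\frac{1}{r + C{\left(P,V \right)}} = \frac{1}{520884 - \left(27 + 1365 \left(-193\right)\right)} = \frac{1}{520884 + \left(-27 + 263445\right)} = \frac{1}{520884 + 263418} = \frac{1}{784302}$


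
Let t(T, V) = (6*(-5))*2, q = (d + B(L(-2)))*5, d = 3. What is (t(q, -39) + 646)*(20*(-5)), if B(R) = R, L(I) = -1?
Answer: -58600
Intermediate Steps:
q = 10 (q = (3 - 1)*5 = 2*5 = 10)
t(T, V) = -60 (t(T, V) = -30*2 = -60)
(t(q, -39) + 646)*(20*(-5)) = (-60 + 646)*(20*(-5)) = 586*(-100) = -58600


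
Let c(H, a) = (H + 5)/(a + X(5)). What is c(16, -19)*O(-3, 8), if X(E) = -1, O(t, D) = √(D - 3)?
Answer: -21*√5/20 ≈ -2.3479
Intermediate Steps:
O(t, D) = √(-3 + D)
c(H, a) = (5 + H)/(-1 + a) (c(H, a) = (H + 5)/(a - 1) = (5 + H)/(-1 + a))
c(16, -19)*O(-3, 8) = ((5 + 16)/(-1 - 19))*√(-3 + 8) = (21/(-20))*√5 = (-1/20*21)*√5 = -21*√5/20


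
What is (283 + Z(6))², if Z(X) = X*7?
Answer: 105625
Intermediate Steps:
Z(X) = 7*X
(283 + Z(6))² = (283 + 7*6)² = (283 + 42)² = 325² = 105625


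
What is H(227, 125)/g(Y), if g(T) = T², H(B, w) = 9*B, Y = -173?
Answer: 2043/29929 ≈ 0.068262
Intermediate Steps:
H(227, 125)/g(Y) = (9*227)/((-173)²) = 2043/29929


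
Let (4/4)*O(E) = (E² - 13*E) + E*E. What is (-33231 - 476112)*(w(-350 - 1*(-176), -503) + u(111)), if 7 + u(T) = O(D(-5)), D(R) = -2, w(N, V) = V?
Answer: 242447268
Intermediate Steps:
O(E) = -13*E + 2*E² (O(E) = (E² - 13*E) + E*E = (E² - 13*E) + E² = -13*E + 2*E²)
u(T) = 27 (u(T) = -7 - 2*(-13 + 2*(-2)) = -7 - 2*(-13 - 4) = -7 - 2*(-17) = -7 + 34 = 27)
(-33231 - 476112)*(w(-350 - 1*(-176), -503) + u(111)) = (-33231 - 476112)*(-503 + 27) = -509343*(-476) = 242447268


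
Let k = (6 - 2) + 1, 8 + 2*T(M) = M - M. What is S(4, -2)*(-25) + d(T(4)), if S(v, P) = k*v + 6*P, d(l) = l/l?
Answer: -199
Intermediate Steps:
T(M) = -4 (T(M) = -4 + (M - M)/2 = -4 + (½)*0 = -4 + 0 = -4)
d(l) = 1
k = 5 (k = 4 + 1 = 5)
S(v, P) = 5*v + 6*P
S(4, -2)*(-25) + d(T(4)) = (5*4 + 6*(-2))*(-25) + 1 = (20 - 12)*(-25) + 1 = 8*(-25) + 1 = -200 + 1 = -199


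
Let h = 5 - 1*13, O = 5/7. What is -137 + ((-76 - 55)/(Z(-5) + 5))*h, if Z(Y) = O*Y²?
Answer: -1823/20 ≈ -91.150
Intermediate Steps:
O = 5/7 (O = 5*(⅐) = 5/7 ≈ 0.71429)
Z(Y) = 5*Y²/7
h = -8 (h = 5 - 13 = -8)
-137 + ((-76 - 55)/(Z(-5) + 5))*h = -137 + ((-76 - 55)/((5/7)*(-5)² + 5))*(-8) = -137 - 131/((5/7)*25 + 5)*(-8) = -137 - 131/(125/7 + 5)*(-8) = -137 - 131/160/7*(-8) = -137 - 131*7/160*(-8) = -137 - 917/160*(-8) = -137 + 917/20 = -1823/20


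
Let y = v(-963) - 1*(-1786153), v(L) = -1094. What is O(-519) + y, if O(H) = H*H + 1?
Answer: 2054421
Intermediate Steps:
O(H) = 1 + H² (O(H) = H² + 1 = 1 + H²)
y = 1785059 (y = -1094 - 1*(-1786153) = -1094 + 1786153 = 1785059)
O(-519) + y = (1 + (-519)²) + 1785059 = (1 + 269361) + 1785059 = 269362 + 1785059 = 2054421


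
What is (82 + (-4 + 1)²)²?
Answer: 8281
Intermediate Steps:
(82 + (-4 + 1)²)² = (82 + (-3)²)² = (82 + 9)² = 91² = 8281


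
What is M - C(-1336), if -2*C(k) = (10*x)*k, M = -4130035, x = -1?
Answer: -4123355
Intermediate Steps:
C(k) = 5*k (C(k) = -10*(-1)*k/2 = -(-5)*k = 5*k)
M - C(-1336) = -4130035 - 5*(-1336) = -4130035 - 1*(-6680) = -4130035 + 6680 = -4123355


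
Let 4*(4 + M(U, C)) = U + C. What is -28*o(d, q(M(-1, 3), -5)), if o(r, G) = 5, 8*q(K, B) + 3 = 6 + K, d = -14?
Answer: -140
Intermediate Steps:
M(U, C) = -4 + C/4 + U/4 (M(U, C) = -4 + (U + C)/4 = -4 + (C + U)/4 = -4 + (C/4 + U/4) = -4 + C/4 + U/4)
q(K, B) = 3/8 + K/8 (q(K, B) = -3/8 + (6 + K)/8 = -3/8 + (¾ + K/8) = 3/8 + K/8)
-28*o(d, q(M(-1, 3), -5)) = -28*5 = -140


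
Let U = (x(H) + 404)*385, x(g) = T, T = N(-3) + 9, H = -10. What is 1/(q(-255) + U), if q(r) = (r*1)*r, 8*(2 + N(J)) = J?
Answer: 8/1784925 ≈ 4.4820e-6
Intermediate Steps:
N(J) = -2 + J/8
q(r) = r² (q(r) = r*r = r²)
T = 53/8 (T = (-2 + (⅛)*(-3)) + 9 = (-2 - 3/8) + 9 = -19/8 + 9 = 53/8 ≈ 6.6250)
x(g) = 53/8
U = 1264725/8 (U = (53/8 + 404)*385 = (3285/8)*385 = 1264725/8 ≈ 1.5809e+5)
1/(q(-255) + U) = 1/((-255)² + 1264725/8) = 1/(65025 + 1264725/8) = 1/(1784925/8) = 8/1784925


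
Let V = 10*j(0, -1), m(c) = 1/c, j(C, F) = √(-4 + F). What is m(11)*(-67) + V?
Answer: -67/11 + 10*I*√5 ≈ -6.0909 + 22.361*I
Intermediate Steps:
m(c) = 1/c
V = 10*I*√5 (V = 10*√(-4 - 1) = 10*√(-5) = 10*(I*√5) = 10*I*√5 ≈ 22.361*I)
m(11)*(-67) + V = -67/11 + 10*I*√5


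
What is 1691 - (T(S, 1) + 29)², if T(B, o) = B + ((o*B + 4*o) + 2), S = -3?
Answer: 850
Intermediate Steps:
T(B, o) = 2 + B + 4*o + B*o (T(B, o) = B + ((B*o + 4*o) + 2) = B + ((4*o + B*o) + 2) = B + (2 + 4*o + B*o) = 2 + B + 4*o + B*o)
1691 - (T(S, 1) + 29)² = 1691 - ((2 - 3 + 4*1 - 3*1) + 29)² = 1691 - ((2 - 3 + 4 - 3) + 29)² = 1691 - (0 + 29)² = 1691 - 1*29² = 1691 - 1*841 = 1691 - 841 = 850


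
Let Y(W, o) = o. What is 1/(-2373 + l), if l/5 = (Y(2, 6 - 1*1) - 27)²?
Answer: 1/47 ≈ 0.021277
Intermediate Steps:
l = 2420 (l = 5*((6 - 1*1) - 27)² = 5*((6 - 1) - 27)² = 5*(5 - 27)² = 5*(-22)² = 5*484 = 2420)
1/(-2373 + l) = 1/(-2373 + 2420) = 1/47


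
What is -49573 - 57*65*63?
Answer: -282988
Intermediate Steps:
-49573 - 57*65*63 = -49573 - 3705*63 = -49573 - 233415 = -282988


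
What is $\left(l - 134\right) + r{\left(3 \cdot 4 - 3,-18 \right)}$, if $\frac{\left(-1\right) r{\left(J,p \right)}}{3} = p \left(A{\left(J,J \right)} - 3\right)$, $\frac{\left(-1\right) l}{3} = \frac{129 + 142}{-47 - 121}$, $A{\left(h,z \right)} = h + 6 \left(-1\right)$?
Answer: $- \frac{7233}{56} \approx -129.16$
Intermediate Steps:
$A{\left(h,z \right)} = -6 + h$ ($A{\left(h,z \right)} = h - 6 = -6 + h$)
$l = \frac{271}{56}$ ($l = - 3 \frac{129 + 142}{-47 - 121} = - 3 \frac{271}{-168} = - 3 \cdot 271 \left(- \frac{1}{168}\right) = \left(-3\right) \left(- \frac{271}{168}\right) = \frac{271}{56} \approx 4.8393$)
$r{\left(J,p \right)} = - 3 p \left(-9 + J\right)$ ($r{\left(J,p \right)} = - 3 p \left(\left(-6 + J\right) - 3\right) = - 3 p \left(-9 + J\right)$)
$\left(l - 134\right) + r{\left(3 \cdot 4 - 3,-18 \right)} = \left(\frac{271}{56} - 134\right) + 3 \left(-18\right) \left(9 - \left(3 \cdot 4 - 3\right)\right) = - \frac{7233}{56} + 3 \left(-18\right) \left(9 - \left(12 - 3\right)\right) = - \frac{7233}{56} + 3 \left(-18\right) \left(9 - 9\right) = - \frac{7233}{56} + 3 \left(-18\right) 0 = - \frac{7233}{56} + 0 = - \frac{7233}{56}$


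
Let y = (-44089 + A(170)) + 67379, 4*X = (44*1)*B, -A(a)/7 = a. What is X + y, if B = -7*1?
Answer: 22023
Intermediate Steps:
B = -7
A(a) = -7*a
X = -77 (X = ((44*1)*(-7))/4 = (44*(-7))/4 = (1/4)*(-308) = -77)
y = 22100 (y = (-44089 - 7*170) + 67379 = (-44089 - 1190) + 67379 = -45279 + 67379 = 22100)
X + y = -77 + 22100 = 22023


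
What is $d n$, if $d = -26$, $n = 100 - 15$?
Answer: $-2210$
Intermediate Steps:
$n = 85$
$d n = \left(-26\right) 85 = -2210$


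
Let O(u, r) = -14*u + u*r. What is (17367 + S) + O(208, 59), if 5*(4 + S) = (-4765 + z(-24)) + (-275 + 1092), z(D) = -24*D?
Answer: 130243/5 ≈ 26049.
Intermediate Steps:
O(u, r) = -14*u + r*u
S = -3392/5 (S = -4 + ((-4765 - 24*(-24)) + (-275 + 1092))/5 = -4 + ((-4765 + 576) + 817)/5 = -4 + (-4189 + 817)/5 = -4 + (⅕)*(-3372) = -4 - 3372/5 = -3392/5 ≈ -678.40)
(17367 + S) + O(208, 59) = (17367 - 3392/5) + 208*(-14 + 59) = 83443/5 + 208*45 = 83443/5 + 9360 = 130243/5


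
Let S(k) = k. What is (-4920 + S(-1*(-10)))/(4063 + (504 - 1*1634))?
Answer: -4910/2933 ≈ -1.6741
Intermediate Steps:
(-4920 + S(-1*(-10)))/(4063 + (504 - 1*1634)) = (-4920 - 1*(-10))/(4063 + (504 - 1*1634)) = (-4920 + 10)/(4063 + (504 - 1634)) = -4910/(4063 - 1130) = -4910/2933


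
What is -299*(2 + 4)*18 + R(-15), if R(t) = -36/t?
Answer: -161448/5 ≈ -32290.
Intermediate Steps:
-299*(2 + 4)*18 + R(-15) = -299*(2 + 4)*18 - 36/(-15) = -1794*18 - 36*(-1/15) = -299*108 + 12/5 = -32292 + 12/5 = -161448/5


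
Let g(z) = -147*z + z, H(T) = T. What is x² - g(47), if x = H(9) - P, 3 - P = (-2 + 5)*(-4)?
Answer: 6898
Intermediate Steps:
g(z) = -146*z
P = 15 (P = 3 - (-2 + 5)*(-4) = 3 - 3*(-4) = 3 - 1*(-12) = 3 + 12 = 15)
x = -6 (x = 9 - 1*15 = 9 - 15 = -6)
x² - g(47) = (-6)² - (-146)*47 = 36 - 1*(-6862) = 36 + 6862 = 6898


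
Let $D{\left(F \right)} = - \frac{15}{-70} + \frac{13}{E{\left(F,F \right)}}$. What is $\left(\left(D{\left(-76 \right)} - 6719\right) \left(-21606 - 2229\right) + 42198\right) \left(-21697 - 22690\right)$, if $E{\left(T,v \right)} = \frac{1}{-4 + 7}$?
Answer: $- \frac{14137693649247}{2} \approx -7.0688 \cdot 10^{12}$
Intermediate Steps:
$E{\left(T,v \right)} = \frac{1}{3}$
$D{\left(F \right)} = \frac{549}{14}$ ($D{\left(F \right)} = - \frac{15}{-70} + 13 \frac{1}{\frac{1}{3}} = \left(-15\right) \left(- \frac{1}{70}\right) + 13 \cdot 3 = \frac{3}{14} + 39 = \frac{549}{14}$)
$\left(\left(D{\left(-76 \right)} - 6719\right) \left(-21606 - 2229\right) + 42198\right) \left(-21697 - 22690\right) = \left(\left(\frac{549}{14} - 6719\right) \left(-21606 - 2229\right) + 42198\right) \left(-21697 - 22690\right) = \left(\left(- \frac{93517}{14}\right) \left(-23835\right) + 42198\right) \left(-44387\right) = \left(\frac{318425385}{2} + 42198\right) \left(-44387\right) = \frac{318509781}{2} \left(-44387\right) = - \frac{14137693649247}{2}$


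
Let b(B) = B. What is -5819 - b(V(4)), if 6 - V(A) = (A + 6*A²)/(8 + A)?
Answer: -17450/3 ≈ -5816.7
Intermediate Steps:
V(A) = 6 - (A + 6*A²)/(8 + A)
-5819 - b(V(4)) = -5819 - (48 - 6*4² + 5*4)/(8 + 4) = -5819 - (48 - 6*16 + 20)/12 = -5819 - (48 - 96 + 20)/12 = -5819 - (-28)/12 = -5819 - 1*(-7/3) = -5819 + 7/3 = -17450/3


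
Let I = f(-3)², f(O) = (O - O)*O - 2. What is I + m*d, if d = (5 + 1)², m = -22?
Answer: -788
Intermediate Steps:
d = 36 (d = 6² = 36)
f(O) = -2 (f(O) = 0*O - 2 = 0 - 2 = -2)
I = 4 (I = (-2)² = 4)
I + m*d = 4 - 22*36 = 4 - 792 = -788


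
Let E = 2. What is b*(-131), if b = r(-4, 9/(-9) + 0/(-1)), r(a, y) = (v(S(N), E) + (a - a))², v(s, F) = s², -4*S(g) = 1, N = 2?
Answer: -131/256 ≈ -0.51172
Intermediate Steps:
S(g) = -¼ (S(g) = -¼*1 = -¼)
r(a, y) = 1/256 (r(a, y) = ((-¼)² + (a - a))² = (1/16 + 0)² = (1/16)² = 1/256)
b = 1/256 ≈ 0.0039063
b*(-131) = (1/256)*(-131) = -131/256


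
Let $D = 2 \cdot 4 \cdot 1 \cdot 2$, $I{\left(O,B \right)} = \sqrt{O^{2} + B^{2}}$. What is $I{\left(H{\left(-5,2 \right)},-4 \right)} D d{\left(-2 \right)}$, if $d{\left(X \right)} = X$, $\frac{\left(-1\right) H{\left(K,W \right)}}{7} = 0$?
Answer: $-128$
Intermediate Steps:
$H{\left(K,W \right)} = 0$ ($H{\left(K,W \right)} = \left(-7\right) 0 = 0$)
$I{\left(O,B \right)} = \sqrt{B^{2} + O^{2}}$
$D = 16$ ($D = 2 \cdot 4 \cdot 2 = 8 \cdot 2 = 16$)
$I{\left(H{\left(-5,2 \right)},-4 \right)} D d{\left(-2 \right)} = \sqrt{\left(-4\right)^{2} + 0^{2}} \cdot 16 \left(-2\right) = \sqrt{16 + 0} \cdot 16 \left(-2\right) = \sqrt{16} \cdot 16 \left(-2\right) = 4 \cdot 16 \left(-2\right) = 64 \left(-2\right) = -128$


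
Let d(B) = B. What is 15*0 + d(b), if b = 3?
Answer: 3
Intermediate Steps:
15*0 + d(b) = 15*0 + 3 = 0 + 3 = 3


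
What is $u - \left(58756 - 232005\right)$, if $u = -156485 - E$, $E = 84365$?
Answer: $-67601$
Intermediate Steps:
$u = -240850$ ($u = -156485 - 84365 = -240850$)
$u - \left(58756 - 232005\right) = -240850 - \left(58756 - 232005\right) = -240850 - -173249 = -240850 + 173249 = -67601$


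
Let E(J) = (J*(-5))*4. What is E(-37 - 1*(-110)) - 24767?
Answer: -26227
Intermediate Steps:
E(J) = -20*J (E(J) = -5*J*4 = -20*J)
E(-37 - 1*(-110)) - 24767 = -20*(-37 - 1*(-110)) - 24767 = -20*(-37 + 110) - 24767 = -20*73 - 24767 = -1460 - 24767 = -26227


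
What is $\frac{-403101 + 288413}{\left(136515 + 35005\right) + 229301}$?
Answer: $- \frac{114688}{400821} \approx -0.28613$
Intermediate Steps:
$\frac{-403101 + 288413}{\left(136515 + 35005\right) + 229301} = - \frac{114688}{171520 + 229301} = - \frac{114688}{400821}$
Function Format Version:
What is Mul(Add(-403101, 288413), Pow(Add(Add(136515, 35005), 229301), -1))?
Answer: Rational(-114688, 400821) ≈ -0.28613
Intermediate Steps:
Mul(Add(-403101, 288413), Pow(Add(Add(136515, 35005), 229301), -1)) = Mul(-114688, Pow(Add(171520, 229301), -1)) = Mul(-114688, Pow(400821, -1)) = Mul(-114688, Rational(1, 400821)) = Rational(-114688, 400821)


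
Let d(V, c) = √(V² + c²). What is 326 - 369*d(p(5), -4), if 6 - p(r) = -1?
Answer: 326 - 369*√65 ≈ -2649.0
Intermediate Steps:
p(r) = 7 (p(r) = 6 - 1*(-1) = 6 + 1 = 7)
326 - 369*d(p(5), -4) = 326 - 369*√(7² + (-4)²) = 326 - 369*√(49 + 16) = 326 - 369*√65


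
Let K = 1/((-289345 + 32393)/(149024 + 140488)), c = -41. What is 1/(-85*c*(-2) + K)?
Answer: -32119/223905619 ≈ -0.00014345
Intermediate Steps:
K = -36189/32119 (K = 1/(-256952/289512) = 1/(-256952*1/289512) = 1/(-32119/36189) = -36189/32119 ≈ -1.1267)
1/(-85*c*(-2) + K) = 1/(-85*(-41)*(-2) - 36189/32119) = 1/(3485*(-2) - 36189/32119) = 1/(-6970 - 36189/32119) = 1/(-223905619/32119) = -32119/223905619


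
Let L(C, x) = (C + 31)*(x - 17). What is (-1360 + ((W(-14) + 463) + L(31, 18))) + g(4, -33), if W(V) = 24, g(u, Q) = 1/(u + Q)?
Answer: -23520/29 ≈ -811.03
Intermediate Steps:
g(u, Q) = 1/(Q + u)
L(C, x) = (-17 + x)*(31 + C) (L(C, x) = (31 + C)*(-17 + x) = (-17 + x)*(31 + C))
(-1360 + ((W(-14) + 463) + L(31, 18))) + g(4, -33) = (-1360 + ((24 + 463) + (-527 - 17*31 + 31*18 + 31*18))) + 1/(-33 + 4) = (-1360 + (487 + (-527 - 527 + 558 + 558))) + 1/(-29) = (-1360 + (487 + 62)) - 1/29 = (-1360 + 549) - 1/29 = -811 - 1/29 = -23520/29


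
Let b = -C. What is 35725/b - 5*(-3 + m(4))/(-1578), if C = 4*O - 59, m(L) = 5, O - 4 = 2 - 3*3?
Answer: 28187380/56019 ≈ 503.18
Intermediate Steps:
O = -3 (O = 4 + (2 - 3*3) = 4 + (2 - 9) = 4 - 7 = -3)
C = -71 (C = 4*(-3) - 59 = -12 - 59 = -71)
b = 71 (b = -1*(-71) = 71)
35725/b - 5*(-3 + m(4))/(-1578) = 35725/71 - 5*(-3 + 5)/(-1578) = 35725*(1/71) - 5*2*(-1/1578) = 35725/71 - 10*(-1/1578) = 35725/71 + 5/789 = 28187380/56019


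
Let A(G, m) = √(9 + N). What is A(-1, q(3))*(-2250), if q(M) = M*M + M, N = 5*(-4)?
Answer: -2250*I*√11 ≈ -7462.4*I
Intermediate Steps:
N = -20
q(M) = M + M² (q(M) = M² + M = M + M²)
A(G, m) = I*√11 (A(G, m) = √(9 - 20) = √(-11) = I*√11)
A(-1, q(3))*(-2250) = (I*√11)*(-2250) = -2250*I*√11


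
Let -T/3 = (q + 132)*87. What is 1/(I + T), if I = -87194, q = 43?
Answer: -1/132869 ≈ -7.5262e-6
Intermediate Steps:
T = -45675 (T = -3*(43 + 132)*87 = -525*87 = -3*15225 = -45675)
1/(I + T) = 1/(-87194 - 45675) = 1/(-132869) = -1/132869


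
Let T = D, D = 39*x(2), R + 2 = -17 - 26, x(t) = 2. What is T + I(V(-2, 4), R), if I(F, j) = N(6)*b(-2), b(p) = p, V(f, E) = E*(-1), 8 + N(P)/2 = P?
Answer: 86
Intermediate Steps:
N(P) = -16 + 2*P
V(f, E) = -E
R = -45 (R = -2 + (-17 - 26) = -2 - 43 = -45)
I(F, j) = 8 (I(F, j) = (-16 + 2*6)*(-2) = (-16 + 12)*(-2) = -4*(-2) = 8)
D = 78 (D = 39*2 = 78)
T = 78
T + I(V(-2, 4), R) = 78 + 8 = 86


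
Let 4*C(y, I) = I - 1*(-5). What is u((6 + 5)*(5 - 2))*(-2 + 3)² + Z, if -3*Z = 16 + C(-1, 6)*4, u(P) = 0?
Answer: -9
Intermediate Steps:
C(y, I) = 5/4 + I/4 (C(y, I) = (I - 1*(-5))/4 = (I + 5)/4 = (5 + I)/4 = 5/4 + I/4)
Z = -9 (Z = -(16 + (5/4 + (¼)*6)*4)/3 = -(16 + (5/4 + 3/2)*4)/3 = -(16 + (11/4)*4)/3 = -(16 + 11)/3 = -⅓*27 = -9)
u((6 + 5)*(5 - 2))*(-2 + 3)² + Z = 0*(-2 + 3)² - 9 = 0*1² - 9 = 0*1 - 9 = 0 - 9 = -9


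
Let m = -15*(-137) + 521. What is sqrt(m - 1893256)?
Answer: 2*I*sqrt(472670) ≈ 1375.0*I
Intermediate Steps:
m = 2576 (m = 2055 + 521 = 2576)
sqrt(m - 1893256) = sqrt(2576 - 1893256) = sqrt(-1890680) = 2*I*sqrt(472670)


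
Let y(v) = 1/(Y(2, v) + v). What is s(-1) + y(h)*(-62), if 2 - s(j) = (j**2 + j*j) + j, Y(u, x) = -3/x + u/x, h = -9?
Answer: 319/40 ≈ 7.9750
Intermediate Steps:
s(j) = 2 - j - 2*j**2 (s(j) = 2 - ((j**2 + j*j) + j) = 2 - ((j**2 + j**2) + j) = 2 - (2*j**2 + j) = 2 - (j + 2*j**2) = 2 + (-j - 2*j**2) = 2 - j - 2*j**2)
y(v) = 1/(v - 1/v) (y(v) = 1/((-3 + 2)/v + v) = 1/(-1/v + v) = 1/(v - 1/v))
s(-1) + y(h)*(-62) = (2 - 1*(-1) - 2*(-1)**2) - 9/(-1 + (-9)**2)*(-62) = (2 + 1 - 2*1) - 9/(-1 + 81)*(-62) = (2 + 1 - 2) - 9/80*(-62) = 1 - 9*1/80*(-62) = 1 - 9/80*(-62) = 1 + 279/40 = 319/40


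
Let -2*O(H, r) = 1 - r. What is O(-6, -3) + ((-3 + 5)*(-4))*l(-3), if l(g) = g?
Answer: 22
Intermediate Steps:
O(H, r) = -1/2 + r/2 (O(H, r) = -(1 - r)/2 = -1/2 + r/2)
O(-6, -3) + ((-3 + 5)*(-4))*l(-3) = (-1/2 + (1/2)*(-3)) + ((-3 + 5)*(-4))*(-3) = (-1/2 - 3/2) + (2*(-4))*(-3) = -2 - 8*(-3) = -2 + 24 = 22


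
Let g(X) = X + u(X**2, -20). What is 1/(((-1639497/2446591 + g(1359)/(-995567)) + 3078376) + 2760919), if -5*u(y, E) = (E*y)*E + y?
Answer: 12178726310485/71116979416948874306 ≈ 1.7125e-7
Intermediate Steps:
u(y, E) = -y/5 - y*E**2/5 (u(y, E) = -((E*y)*E + y)/5 = -(y*E**2 + y)/5 = -(y + y*E**2)/5 = -y/5 - y*E**2/5)
g(X) = X - 401*X**2/5 (g(X) = X - X**2*(1 + (-20)**2)/5 = X - X**2*(1 + 400)/5 = X - 1/5*X**2*401 = X - 401*X**2/5)
1/(((-1639497/2446591 + g(1359)/(-995567)) + 3078376) + 2760919) = 1/(((-1639497/2446591 + ((1/5)*1359*(5 - 401*1359))/(-995567)) + 3078376) + 2760919) = 1/(((-1639497*1/2446591 + ((1/5)*1359*(5 - 544959))*(-1/995567)) + 3078376) + 2760919) = 1/(((-1639497/2446591 + ((1/5)*1359*(-544954))*(-1/995567)) + 3078376) + 2760919) = 1/(((-1639497/2446591 - 740592486/5*(-1/995567)) + 3078376) + 2760919) = 1/(((-1639497/2446591 + 740592486/4977835) + 3078376) + 2760919) = 1/((1803765765366231/12178726310485 + 3078376) + 2760919) = 1/(37492502550530938591/12178726310485 + 2760919) = 1/(71116979416948874306/12178726310485) = 12178726310485/71116979416948874306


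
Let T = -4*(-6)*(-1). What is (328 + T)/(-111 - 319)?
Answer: -152/215 ≈ -0.70698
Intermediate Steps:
T = -24 (T = 24*(-1) = -24)
(328 + T)/(-111 - 319) = (328 - 24)/(-111 - 319) = 304/(-430) = 304*(-1/430) = -152/215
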